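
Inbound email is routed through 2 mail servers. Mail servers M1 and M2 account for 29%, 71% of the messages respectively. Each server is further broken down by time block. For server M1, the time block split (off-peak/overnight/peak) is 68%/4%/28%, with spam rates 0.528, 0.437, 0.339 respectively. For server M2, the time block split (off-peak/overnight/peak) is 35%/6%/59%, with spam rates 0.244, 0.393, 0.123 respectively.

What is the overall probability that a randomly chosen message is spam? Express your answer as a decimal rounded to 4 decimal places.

P(S|M1) = 0.68·0.528 + 0.04·0.437 + 0.28·0.339 = 0.35904 + 0.01748 + 0.09492 = 0.47144
P(S|M2) = 0.35·0.244 + 0.06·0.393 + 0.59·0.123 = 0.0854 + 0.02358 + 0.07257 = 0.18155
Then overall,
P(S) = 0.29·0.47144 + 0.71·0.18155
      = 0.1367176 + 0.1289005 = 0.2656181

0.2656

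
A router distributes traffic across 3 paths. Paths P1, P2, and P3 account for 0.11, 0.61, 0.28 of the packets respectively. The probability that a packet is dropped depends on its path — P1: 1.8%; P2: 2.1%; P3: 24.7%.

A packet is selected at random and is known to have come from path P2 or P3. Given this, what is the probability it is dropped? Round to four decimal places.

0.0921

Let S = {P2, P3}.
P(S) = 0.61 + 0.28 = 0.89.
P(L ∩ S) = 0.021·0.61 + 0.247·0.28 = 0.01281 + 0.06916 = 0.08197.
P(L | S) = 0.08197 / 0.89 = 0.092101…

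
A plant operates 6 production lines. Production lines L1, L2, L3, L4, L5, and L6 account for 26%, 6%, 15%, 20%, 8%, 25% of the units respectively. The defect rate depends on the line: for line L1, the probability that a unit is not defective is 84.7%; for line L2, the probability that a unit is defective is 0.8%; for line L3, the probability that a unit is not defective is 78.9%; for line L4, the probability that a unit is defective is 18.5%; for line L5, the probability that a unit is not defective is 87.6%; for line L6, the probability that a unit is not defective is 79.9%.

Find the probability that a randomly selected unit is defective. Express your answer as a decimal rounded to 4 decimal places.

P(D|L1) = 1 − 0.847 = 0.153.
P(D|L3) = 1 − 0.789 = 0.211.
P(D|L5) = 1 − 0.876 = 0.124.
P(D|L6) = 1 − 0.799 = 0.201.
Summing over the partition,
P(D) = P(D|L1)·P(L1) + P(D|L2)·P(L2) + P(D|L3)·P(L3) + P(D|L4)·P(L4) + P(D|L5)·P(L5) + P(D|L6)·P(L6)
      = 0.153·0.26 + 0.008·0.06 + 0.211·0.15 + 0.185·0.2 + 0.124·0.08 + 0.201·0.25
      = 0.03978 + 0.00048 + 0.03165 + 0.037 + 0.00992 + 0.05025 = 0.16908

0.1691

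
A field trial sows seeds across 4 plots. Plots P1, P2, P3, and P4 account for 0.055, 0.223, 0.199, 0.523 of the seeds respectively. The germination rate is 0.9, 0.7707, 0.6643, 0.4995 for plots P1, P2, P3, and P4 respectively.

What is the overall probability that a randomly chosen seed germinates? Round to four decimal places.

P(G) = P(G|P1)·P(P1) + P(G|P2)·P(P2) + P(G|P3)·P(P3) + P(G|P4)·P(P4)
      = 0.9·0.055 + 0.7707·0.223 + 0.6643·0.199 + 0.4995·0.523
      = 0.0495 + 0.1718661 + 0.1321957 + 0.2612385 = 0.6148003

P(G) ≈ 0.6148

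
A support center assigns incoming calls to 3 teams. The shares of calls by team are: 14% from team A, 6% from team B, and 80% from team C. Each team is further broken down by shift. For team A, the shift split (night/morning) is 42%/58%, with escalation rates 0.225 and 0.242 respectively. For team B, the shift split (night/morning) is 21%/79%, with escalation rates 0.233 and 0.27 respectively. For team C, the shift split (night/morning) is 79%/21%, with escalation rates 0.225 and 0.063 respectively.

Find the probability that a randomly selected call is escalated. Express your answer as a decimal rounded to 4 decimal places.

P(E|A) = 0.42·0.225 + 0.58·0.242 = 0.0945 + 0.14036 = 0.23486
P(E|B) = 0.21·0.233 + 0.79·0.27 = 0.04893 + 0.2133 = 0.26223
P(E|C) = 0.79·0.225 + 0.21·0.063 = 0.17775 + 0.01323 = 0.19098
By total probability over the outer partition,
P(E) = 0.14·0.23486 + 0.06·0.26223 + 0.8·0.19098
      = 0.0328804 + 0.0157338 + 0.152784 = 0.2013982

0.2014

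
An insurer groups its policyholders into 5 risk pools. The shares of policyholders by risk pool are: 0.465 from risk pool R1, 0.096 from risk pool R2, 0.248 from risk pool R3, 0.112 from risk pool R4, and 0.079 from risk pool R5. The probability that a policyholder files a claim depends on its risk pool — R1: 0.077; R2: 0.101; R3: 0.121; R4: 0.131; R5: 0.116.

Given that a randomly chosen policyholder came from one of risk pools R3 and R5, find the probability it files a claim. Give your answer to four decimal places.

Let S = {R3, R5}.
P(S) = 0.248 + 0.079 = 0.327.
P(C ∩ S) = 0.121·0.248 + 0.116·0.079 = 0.030008 + 0.009164 = 0.039172.
P(C | S) = 0.039172 / 0.327 = 0.119792…

P(C|S) ≈ 0.1198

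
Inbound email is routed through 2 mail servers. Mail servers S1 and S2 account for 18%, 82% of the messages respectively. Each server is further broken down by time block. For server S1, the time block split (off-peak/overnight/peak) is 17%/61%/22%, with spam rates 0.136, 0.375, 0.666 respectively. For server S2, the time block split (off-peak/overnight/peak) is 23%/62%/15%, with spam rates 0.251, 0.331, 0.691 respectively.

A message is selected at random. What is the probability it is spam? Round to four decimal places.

P(S|S1) = 0.17·0.136 + 0.61·0.375 + 0.22·0.666 = 0.02312 + 0.22875 + 0.14652 = 0.39839
P(S|S2) = 0.23·0.251 + 0.62·0.331 + 0.15·0.691 = 0.05773 + 0.20522 + 0.10365 = 0.3666
Then overall,
P(S) = 0.18·0.39839 + 0.82·0.3666
      = 0.0717102 + 0.300612 = 0.3723222

0.3723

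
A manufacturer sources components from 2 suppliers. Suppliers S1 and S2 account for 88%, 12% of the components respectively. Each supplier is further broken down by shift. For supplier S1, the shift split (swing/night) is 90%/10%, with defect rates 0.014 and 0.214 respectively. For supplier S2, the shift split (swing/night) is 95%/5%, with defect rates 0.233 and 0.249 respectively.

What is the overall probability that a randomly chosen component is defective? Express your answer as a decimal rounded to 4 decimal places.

0.0580

P(D|S1) = 0.9·0.014 + 0.1·0.214 = 0.0126 + 0.0214 = 0.034
P(D|S2) = 0.95·0.233 + 0.05·0.249 = 0.22135 + 0.01245 = 0.2338
Then overall,
P(D) = 0.88·0.034 + 0.12·0.2338
      = 0.02992 + 0.028056 = 0.057976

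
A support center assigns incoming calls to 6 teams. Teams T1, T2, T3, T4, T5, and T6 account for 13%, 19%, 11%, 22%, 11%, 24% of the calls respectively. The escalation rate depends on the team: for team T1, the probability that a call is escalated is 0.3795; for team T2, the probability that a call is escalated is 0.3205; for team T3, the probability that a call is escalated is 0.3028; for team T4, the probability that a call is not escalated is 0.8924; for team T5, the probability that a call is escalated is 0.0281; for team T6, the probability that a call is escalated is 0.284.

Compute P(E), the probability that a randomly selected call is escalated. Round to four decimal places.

P(E) ≈ 0.2385

P(E|T4) = 1 − 0.8924 = 0.1076.
P(E) = P(E|T1)·P(T1) + P(E|T2)·P(T2) + P(E|T3)·P(T3) + P(E|T4)·P(T4) + P(E|T5)·P(T5) + P(E|T6)·P(T6)
      = 0.3795·0.13 + 0.3205·0.19 + 0.3028·0.11 + 0.1076·0.22 + 0.0281·0.11 + 0.284·0.24
      = 0.049335 + 0.060895 + 0.033308 + 0.023672 + 0.003091 + 0.06816 = 0.238461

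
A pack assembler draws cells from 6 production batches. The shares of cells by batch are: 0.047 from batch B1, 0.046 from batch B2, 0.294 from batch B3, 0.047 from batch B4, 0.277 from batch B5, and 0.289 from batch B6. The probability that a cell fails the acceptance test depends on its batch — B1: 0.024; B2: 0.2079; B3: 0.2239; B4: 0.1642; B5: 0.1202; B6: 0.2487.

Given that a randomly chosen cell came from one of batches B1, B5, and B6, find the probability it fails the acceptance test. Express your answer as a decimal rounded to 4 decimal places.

P(F|S) ≈ 0.1734

Let S = {B1, B5, B6}.
P(S) = 0.047 + 0.277 + 0.289 = 0.613.
P(F ∩ S) = 0.024·0.047 + 0.1202·0.277 + 0.2487·0.289 = 0.001128 + 0.0332954 + 0.0718743 = 0.1062977.
P(F | S) = 0.1062977 / 0.613 = 0.173406…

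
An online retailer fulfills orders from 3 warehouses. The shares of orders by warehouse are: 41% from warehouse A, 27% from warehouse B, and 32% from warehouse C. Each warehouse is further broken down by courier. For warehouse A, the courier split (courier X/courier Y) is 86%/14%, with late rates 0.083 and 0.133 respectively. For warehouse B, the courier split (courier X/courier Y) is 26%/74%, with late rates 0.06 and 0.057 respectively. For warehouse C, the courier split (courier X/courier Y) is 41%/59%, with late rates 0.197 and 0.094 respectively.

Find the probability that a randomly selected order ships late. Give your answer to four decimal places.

0.0961

P(L|A) = 0.86·0.083 + 0.14·0.133 = 0.07138 + 0.01862 = 0.09
P(L|B) = 0.26·0.06 + 0.74·0.057 = 0.0156 + 0.04218 = 0.05778
P(L|C) = 0.41·0.197 + 0.59·0.094 = 0.08077 + 0.05546 = 0.13623
Then overall,
P(L) = 0.41·0.09 + 0.27·0.05778 + 0.32·0.13623
      = 0.0369 + 0.0156006 + 0.0435936 = 0.0960942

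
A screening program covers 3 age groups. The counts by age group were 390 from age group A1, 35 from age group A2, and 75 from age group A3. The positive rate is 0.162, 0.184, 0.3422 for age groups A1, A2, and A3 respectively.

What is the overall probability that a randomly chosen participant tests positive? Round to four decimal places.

Total: 390 + 35 + 75 = 500.
P(A1) = 390/500 = 0.78. P(A2) = 35/500 = 0.07. P(A3) = 75/500 = 0.15.
P(T) = P(T|A1)·P(A1) + P(T|A2)·P(A2) + P(T|A3)·P(A3)
      = 0.162·0.78 + 0.184·0.07 + 0.3422·0.15
      = 0.12636 + 0.01288 + 0.05133 = 0.19057

0.1906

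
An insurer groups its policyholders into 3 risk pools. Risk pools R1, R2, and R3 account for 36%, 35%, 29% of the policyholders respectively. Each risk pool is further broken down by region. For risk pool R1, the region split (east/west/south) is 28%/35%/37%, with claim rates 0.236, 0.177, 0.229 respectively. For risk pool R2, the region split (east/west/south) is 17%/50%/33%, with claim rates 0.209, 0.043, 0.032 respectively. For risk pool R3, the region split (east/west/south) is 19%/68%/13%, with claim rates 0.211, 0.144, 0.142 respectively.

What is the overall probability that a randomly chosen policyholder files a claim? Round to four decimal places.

P(C) ≈ 0.1456

P(C|R1) = 0.28·0.236 + 0.35·0.177 + 0.37·0.229 = 0.06608 + 0.06195 + 0.08473 = 0.21276
P(C|R2) = 0.17·0.209 + 0.5·0.043 + 0.33·0.032 = 0.03553 + 0.0215 + 0.01056 = 0.06759
P(C|R3) = 0.19·0.211 + 0.68·0.144 + 0.13·0.142 = 0.04009 + 0.09792 + 0.01846 = 0.15647
By total probability over the outer partition,
P(C) = 0.36·0.21276 + 0.35·0.06759 + 0.29·0.15647
      = 0.0765936 + 0.0236565 + 0.0453763 = 0.1456264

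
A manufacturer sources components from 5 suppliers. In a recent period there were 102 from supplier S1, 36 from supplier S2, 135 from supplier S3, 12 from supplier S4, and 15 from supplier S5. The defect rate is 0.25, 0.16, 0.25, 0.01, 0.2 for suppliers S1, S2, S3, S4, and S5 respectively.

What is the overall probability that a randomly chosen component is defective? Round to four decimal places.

Total: 102 + 36 + 135 + 12 + 15 = 300.
P(S1) = 102/300 = 0.34. P(S2) = 36/300 = 0.12. P(S3) = 135/300 = 0.45. P(S4) = 12/300 = 0.04. P(S5) = 15/300 = 0.05.
Using total probability over the partition,
P(D) = P(D|S1)·P(S1) + P(D|S2)·P(S2) + P(D|S3)·P(S3) + P(D|S4)·P(S4) + P(D|S5)·P(S5)
      = 0.25·0.34 + 0.16·0.12 + 0.25·0.45 + 0.01·0.04 + 0.2·0.05
      = 0.085 + 0.0192 + 0.1125 + 0.0004 + 0.01 = 0.2271

0.2271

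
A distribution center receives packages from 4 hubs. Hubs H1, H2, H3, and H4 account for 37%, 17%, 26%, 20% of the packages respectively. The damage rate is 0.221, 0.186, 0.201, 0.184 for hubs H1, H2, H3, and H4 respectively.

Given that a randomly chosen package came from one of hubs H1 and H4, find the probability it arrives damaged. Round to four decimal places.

P(D|S) ≈ 0.2080

Let S = {H1, H4}.
P(S) = 0.37 + 0.2 = 0.57.
P(D ∩ S) = 0.221·0.37 + 0.184·0.2 = 0.08177 + 0.0368 = 0.11857.
P(D | S) = 0.11857 / 0.57 = 0.208018…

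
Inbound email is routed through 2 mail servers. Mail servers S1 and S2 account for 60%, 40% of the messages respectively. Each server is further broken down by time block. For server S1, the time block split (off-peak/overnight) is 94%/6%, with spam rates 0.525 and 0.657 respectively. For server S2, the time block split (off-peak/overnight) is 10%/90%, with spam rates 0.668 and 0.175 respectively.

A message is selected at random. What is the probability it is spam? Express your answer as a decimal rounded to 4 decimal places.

P(S|S1) = 0.94·0.525 + 0.06·0.657 = 0.4935 + 0.03942 = 0.53292
P(S|S2) = 0.1·0.668 + 0.9·0.175 = 0.0668 + 0.1575 = 0.2243
By total probability over the outer partition,
P(S) = 0.6·0.53292 + 0.4·0.2243
      = 0.319752 + 0.08972 = 0.409472

P(S) ≈ 0.4095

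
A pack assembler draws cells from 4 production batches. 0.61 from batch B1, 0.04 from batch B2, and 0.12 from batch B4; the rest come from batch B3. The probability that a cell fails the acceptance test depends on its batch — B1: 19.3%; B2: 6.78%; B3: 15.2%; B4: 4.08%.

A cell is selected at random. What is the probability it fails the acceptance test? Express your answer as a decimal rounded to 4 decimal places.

P(B3) = 1 − (0.61 + 0.04 + 0.12) = 0.23.
P(F) = P(F|B1)·P(B1) + P(F|B2)·P(B2) + P(F|B3)·P(B3) + P(F|B4)·P(B4)
      = 0.193·0.61 + 0.0678·0.04 + 0.152·0.23 + 0.0408·0.12
      = 0.11773 + 0.002712 + 0.03496 + 0.004896 = 0.160298

0.1603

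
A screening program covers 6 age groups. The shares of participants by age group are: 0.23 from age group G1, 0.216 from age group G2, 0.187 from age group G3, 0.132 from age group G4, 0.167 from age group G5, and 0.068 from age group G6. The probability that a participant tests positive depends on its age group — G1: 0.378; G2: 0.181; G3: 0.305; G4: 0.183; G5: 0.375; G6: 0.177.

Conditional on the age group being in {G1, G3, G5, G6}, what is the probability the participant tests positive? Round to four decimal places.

P(T|S) ≈ 0.3353

Let S = {G1, G3, G5, G6}.
P(S) = 0.23 + 0.187 + 0.167 + 0.068 = 0.652.
P(T ∩ S) = 0.378·0.23 + 0.305·0.187 + 0.375·0.167 + 0.177·0.068 = 0.08694 + 0.057035 + 0.062625 + 0.012036 = 0.218636.
P(T | S) = 0.218636 / 0.652 = 0.335331…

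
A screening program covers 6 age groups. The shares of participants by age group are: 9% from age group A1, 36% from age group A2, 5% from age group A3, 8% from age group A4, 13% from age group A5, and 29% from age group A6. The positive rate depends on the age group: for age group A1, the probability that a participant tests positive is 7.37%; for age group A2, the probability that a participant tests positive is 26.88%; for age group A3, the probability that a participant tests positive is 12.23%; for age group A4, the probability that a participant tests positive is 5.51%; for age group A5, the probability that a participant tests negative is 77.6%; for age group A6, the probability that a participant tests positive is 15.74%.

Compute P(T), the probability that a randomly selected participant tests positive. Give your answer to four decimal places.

P(T|A5) = 1 − 0.776 = 0.224.
P(T) = P(T|A1)·P(A1) + P(T|A2)·P(A2) + P(T|A3)·P(A3) + P(T|A4)·P(A4) + P(T|A5)·P(A5) + P(T|A6)·P(A6)
      = 0.0737·0.09 + 0.2688·0.36 + 0.1223·0.05 + 0.0551·0.08 + 0.224·0.13 + 0.1574·0.29
      = 0.006633 + 0.096768 + 0.006115 + 0.004408 + 0.02912 + 0.045646 = 0.18869

P(T) ≈ 0.1887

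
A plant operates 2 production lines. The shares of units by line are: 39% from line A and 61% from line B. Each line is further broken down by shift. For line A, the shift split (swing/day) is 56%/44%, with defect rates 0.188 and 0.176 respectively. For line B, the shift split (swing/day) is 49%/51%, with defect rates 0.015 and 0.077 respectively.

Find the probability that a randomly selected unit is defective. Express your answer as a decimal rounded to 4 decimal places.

P(D|A) = 0.56·0.188 + 0.44·0.176 = 0.10528 + 0.07744 = 0.18272
P(D|B) = 0.49·0.015 + 0.51·0.077 = 0.00735 + 0.03927 = 0.04662
Then overall,
P(D) = 0.39·0.18272 + 0.61·0.04662
      = 0.0712608 + 0.0284382 = 0.099699

P(D) ≈ 0.0997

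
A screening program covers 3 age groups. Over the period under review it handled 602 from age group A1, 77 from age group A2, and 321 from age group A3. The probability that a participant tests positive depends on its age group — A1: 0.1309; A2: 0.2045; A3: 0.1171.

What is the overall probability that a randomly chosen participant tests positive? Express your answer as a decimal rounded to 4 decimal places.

Total: 602 + 77 + 321 = 1000.
P(A1) = 602/1000 = 0.602. P(A2) = 77/1000 = 0.077. P(A3) = 321/1000 = 0.321.
By the law of total probability,
P(T) = P(T|A1)·P(A1) + P(T|A2)·P(A2) + P(T|A3)·P(A3)
      = 0.1309·0.602 + 0.2045·0.077 + 0.1171·0.321
      = 0.0788018 + 0.0157465 + 0.0375891 = 0.1321374

0.1321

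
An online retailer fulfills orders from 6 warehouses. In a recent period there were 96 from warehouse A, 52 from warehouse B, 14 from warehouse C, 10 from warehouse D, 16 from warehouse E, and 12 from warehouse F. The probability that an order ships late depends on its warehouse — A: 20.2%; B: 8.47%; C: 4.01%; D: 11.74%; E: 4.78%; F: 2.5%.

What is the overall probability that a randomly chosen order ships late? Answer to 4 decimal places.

Total: 96 + 52 + 14 + 10 + 16 + 12 = 200.
P(A) = 96/200 = 0.48. P(B) = 52/200 = 0.26. P(C) = 14/200 = 0.07. P(D) = 10/200 = 0.05. P(E) = 16/200 = 0.08. P(F) = 12/200 = 0.06.
P(L) = P(L|A)·P(A) + P(L|B)·P(B) + P(L|C)·P(C) + P(L|D)·P(D) + P(L|E)·P(E) + P(L|F)·P(F)
      = 0.202·0.48 + 0.0847·0.26 + 0.0401·0.07 + 0.1174·0.05 + 0.0478·0.08 + 0.025·0.06
      = 0.09696 + 0.022022 + 0.002807 + 0.00587 + 0.003824 + 0.0015 = 0.132983

0.1330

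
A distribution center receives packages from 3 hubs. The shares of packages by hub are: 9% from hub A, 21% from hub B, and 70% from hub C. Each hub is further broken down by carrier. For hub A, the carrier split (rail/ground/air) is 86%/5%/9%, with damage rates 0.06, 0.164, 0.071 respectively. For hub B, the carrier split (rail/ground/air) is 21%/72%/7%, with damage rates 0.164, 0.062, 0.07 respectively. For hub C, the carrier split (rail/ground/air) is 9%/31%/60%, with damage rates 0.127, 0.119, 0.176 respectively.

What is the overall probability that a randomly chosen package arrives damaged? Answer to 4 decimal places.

P(D|A) = 0.86·0.06 + 0.05·0.164 + 0.09·0.071 = 0.0516 + 0.0082 + 0.00639 = 0.06619
P(D|B) = 0.21·0.164 + 0.72·0.062 + 0.07·0.07 = 0.03444 + 0.04464 + 0.0049 = 0.08398
P(D|C) = 0.09·0.127 + 0.31·0.119 + 0.6·0.176 = 0.01143 + 0.03689 + 0.1056 = 0.15392
By total probability over the outer partition,
P(D) = 0.09·0.06619 + 0.21·0.08398 + 0.7·0.15392
      = 0.0059571 + 0.0176358 + 0.107744 = 0.1313369

0.1313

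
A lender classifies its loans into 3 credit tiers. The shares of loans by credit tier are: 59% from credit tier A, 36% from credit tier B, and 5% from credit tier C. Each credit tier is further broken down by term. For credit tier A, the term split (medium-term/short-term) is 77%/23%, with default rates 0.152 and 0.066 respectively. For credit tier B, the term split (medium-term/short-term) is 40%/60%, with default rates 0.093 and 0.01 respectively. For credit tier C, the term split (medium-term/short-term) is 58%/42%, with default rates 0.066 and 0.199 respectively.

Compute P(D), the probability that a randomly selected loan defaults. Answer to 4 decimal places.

0.0997

P(D|A) = 0.77·0.152 + 0.23·0.066 = 0.11704 + 0.01518 = 0.13222
P(D|B) = 0.4·0.093 + 0.6·0.01 = 0.0372 + 0.006 = 0.0432
P(D|C) = 0.58·0.066 + 0.42·0.199 = 0.03828 + 0.08358 = 0.12186
By total probability over the outer partition,
P(D) = 0.59·0.13222 + 0.36·0.0432 + 0.05·0.12186
      = 0.0780098 + 0.015552 + 0.006093 = 0.0996548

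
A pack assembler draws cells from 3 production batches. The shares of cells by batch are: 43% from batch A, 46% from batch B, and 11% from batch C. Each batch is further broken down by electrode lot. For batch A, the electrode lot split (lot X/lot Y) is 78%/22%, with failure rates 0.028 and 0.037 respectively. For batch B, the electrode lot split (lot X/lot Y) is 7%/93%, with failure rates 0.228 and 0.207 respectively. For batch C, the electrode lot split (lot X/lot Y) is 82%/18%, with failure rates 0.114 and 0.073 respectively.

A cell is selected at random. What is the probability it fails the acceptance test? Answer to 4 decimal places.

P(F|A) = 0.78·0.028 + 0.22·0.037 = 0.02184 + 0.00814 = 0.02998
P(F|B) = 0.07·0.228 + 0.93·0.207 = 0.01596 + 0.19251 = 0.20847
P(F|C) = 0.82·0.114 + 0.18·0.073 = 0.09348 + 0.01314 = 0.10662
Then overall,
P(F) = 0.43·0.02998 + 0.46·0.20847 + 0.11·0.10662
      = 0.0128914 + 0.0958962 + 0.0117282 = 0.1205158

P(F) ≈ 0.1205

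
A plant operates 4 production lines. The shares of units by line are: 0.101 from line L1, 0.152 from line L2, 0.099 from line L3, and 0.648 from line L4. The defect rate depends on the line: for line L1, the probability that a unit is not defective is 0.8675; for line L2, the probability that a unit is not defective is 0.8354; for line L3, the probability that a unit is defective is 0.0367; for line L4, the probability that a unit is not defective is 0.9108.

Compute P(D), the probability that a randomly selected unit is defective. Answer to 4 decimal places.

P(D|L1) = 1 − 0.8675 = 0.1325.
P(D|L2) = 1 − 0.8354 = 0.1646.
P(D|L4) = 1 − 0.9108 = 0.0892.
Summing over the partition,
P(D) = P(D|L1)·P(L1) + P(D|L2)·P(L2) + P(D|L3)·P(L3) + P(D|L4)·P(L4)
      = 0.1325·0.101 + 0.1646·0.152 + 0.0367·0.099 + 0.0892·0.648
      = 0.0133825 + 0.0250192 + 0.0036333 + 0.0578016 = 0.0998366

0.0998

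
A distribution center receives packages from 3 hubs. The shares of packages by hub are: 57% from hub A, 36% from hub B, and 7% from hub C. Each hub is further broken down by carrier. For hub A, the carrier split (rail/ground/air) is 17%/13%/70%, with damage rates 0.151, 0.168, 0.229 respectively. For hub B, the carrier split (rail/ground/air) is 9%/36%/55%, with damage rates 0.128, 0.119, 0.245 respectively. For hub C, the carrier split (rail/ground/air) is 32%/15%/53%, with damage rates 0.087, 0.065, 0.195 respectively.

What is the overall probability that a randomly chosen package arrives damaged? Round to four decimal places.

P(D|A) = 0.17·0.151 + 0.13·0.168 + 0.7·0.229 = 0.02567 + 0.02184 + 0.1603 = 0.20781
P(D|B) = 0.09·0.128 + 0.36·0.119 + 0.55·0.245 = 0.01152 + 0.04284 + 0.13475 = 0.18911
P(D|C) = 0.32·0.087 + 0.15·0.065 + 0.53·0.195 = 0.02784 + 0.00975 + 0.10335 = 0.14094
By total probability over the outer partition,
P(D) = 0.57·0.20781 + 0.36·0.18911 + 0.07·0.14094
      = 0.1184517 + 0.0680796 + 0.0098658 = 0.1963971

P(D) ≈ 0.1964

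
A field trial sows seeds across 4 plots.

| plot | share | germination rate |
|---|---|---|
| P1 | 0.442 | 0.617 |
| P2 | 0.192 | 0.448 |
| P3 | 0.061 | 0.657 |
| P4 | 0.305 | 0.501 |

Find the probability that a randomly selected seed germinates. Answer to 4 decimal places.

Summing over the partition,
P(G) = P(G|P1)·P(P1) + P(G|P2)·P(P2) + P(G|P3)·P(P3) + P(G|P4)·P(P4)
      = 0.617·0.442 + 0.448·0.192 + 0.657·0.061 + 0.501·0.305
      = 0.272714 + 0.086016 + 0.040077 + 0.152805 = 0.551612

0.5516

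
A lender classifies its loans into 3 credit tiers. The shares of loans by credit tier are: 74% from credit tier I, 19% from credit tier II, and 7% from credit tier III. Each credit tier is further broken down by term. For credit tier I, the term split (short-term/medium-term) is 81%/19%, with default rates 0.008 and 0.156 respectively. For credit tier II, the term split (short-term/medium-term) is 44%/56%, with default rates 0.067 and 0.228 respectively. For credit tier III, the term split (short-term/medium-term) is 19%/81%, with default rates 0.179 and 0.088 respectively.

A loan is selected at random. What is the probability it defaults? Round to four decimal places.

P(D|I) = 0.81·0.008 + 0.19·0.156 = 0.00648 + 0.02964 = 0.03612
P(D|II) = 0.44·0.067 + 0.56·0.228 = 0.02948 + 0.12768 = 0.15716
P(D|III) = 0.19·0.179 + 0.81·0.088 = 0.03401 + 0.07128 = 0.10529
By total probability over the outer partition,
P(D) = 0.74·0.03612 + 0.19·0.15716 + 0.07·0.10529
      = 0.0267288 + 0.0298604 + 0.0073703 = 0.0639595

P(D) ≈ 0.0640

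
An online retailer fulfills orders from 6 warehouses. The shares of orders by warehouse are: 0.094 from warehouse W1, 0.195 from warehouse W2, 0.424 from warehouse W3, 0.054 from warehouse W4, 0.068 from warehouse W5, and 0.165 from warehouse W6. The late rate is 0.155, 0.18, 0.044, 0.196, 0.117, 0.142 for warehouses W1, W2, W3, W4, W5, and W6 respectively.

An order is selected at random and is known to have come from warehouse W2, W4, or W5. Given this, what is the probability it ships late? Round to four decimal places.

0.1692

Let S = {W2, W4, W5}.
P(S) = 0.195 + 0.054 + 0.068 = 0.317.
P(L ∩ S) = 0.18·0.195 + 0.196·0.054 + 0.117·0.068 = 0.0351 + 0.010584 + 0.007956 = 0.05364.
P(L | S) = 0.05364 / 0.317 = 0.169211…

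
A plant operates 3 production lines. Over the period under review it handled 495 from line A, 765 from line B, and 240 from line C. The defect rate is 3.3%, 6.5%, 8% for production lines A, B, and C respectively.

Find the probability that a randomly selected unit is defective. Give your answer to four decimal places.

Total: 495 + 765 + 240 = 1500.
P(A) = 495/1500 = 0.33. P(B) = 765/1500 = 0.51. P(C) = 240/1500 = 0.16.
Summing over the partition,
P(D) = P(D|A)·P(A) + P(D|B)·P(B) + P(D|C)·P(C)
      = 0.033·0.33 + 0.065·0.51 + 0.08·0.16
      = 0.01089 + 0.03315 + 0.0128 = 0.05684

0.0568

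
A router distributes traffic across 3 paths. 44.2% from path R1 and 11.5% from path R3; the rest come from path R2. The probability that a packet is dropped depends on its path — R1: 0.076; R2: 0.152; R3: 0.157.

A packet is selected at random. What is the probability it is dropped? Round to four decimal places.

P(L) ≈ 0.1190

P(R2) = 1 − (0.442 + 0.115) = 0.443.
P(L) = P(L|R1)·P(R1) + P(L|R2)·P(R2) + P(L|R3)·P(R3)
      = 0.076·0.442 + 0.152·0.443 + 0.157·0.115
      = 0.033592 + 0.067336 + 0.018055 = 0.118983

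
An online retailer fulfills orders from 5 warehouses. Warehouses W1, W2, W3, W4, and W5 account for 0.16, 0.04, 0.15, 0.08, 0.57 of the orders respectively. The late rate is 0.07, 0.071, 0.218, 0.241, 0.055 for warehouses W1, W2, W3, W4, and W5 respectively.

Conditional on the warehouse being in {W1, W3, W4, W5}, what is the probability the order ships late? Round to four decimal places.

P(L|S) ≈ 0.0985

Let S = {W1, W3, W4, W5}.
P(S) = 0.16 + 0.15 + 0.08 + 0.57 = 0.96.
P(L ∩ S) = 0.07·0.16 + 0.218·0.15 + 0.241·0.08 + 0.055·0.57 = 0.0112 + 0.0327 + 0.01928 + 0.03135 = 0.09453.
P(L | S) = 0.09453 / 0.96 = 0.098469…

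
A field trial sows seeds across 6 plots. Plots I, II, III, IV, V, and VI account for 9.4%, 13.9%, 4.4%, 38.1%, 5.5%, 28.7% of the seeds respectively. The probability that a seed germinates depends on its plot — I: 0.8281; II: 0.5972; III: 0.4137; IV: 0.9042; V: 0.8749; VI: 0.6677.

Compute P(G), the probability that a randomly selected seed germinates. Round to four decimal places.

0.7633

P(G) = P(G|I)·P(I) + P(G|II)·P(II) + P(G|III)·P(III) + P(G|IV)·P(IV) + P(G|V)·P(V) + P(G|VI)·P(VI)
      = 0.8281·0.094 + 0.5972·0.139 + 0.4137·0.044 + 0.9042·0.381 + 0.8749·0.055 + 0.6677·0.287
      = 0.0778414 + 0.0830108 + 0.0182028 + 0.3445002 + 0.0481195 + 0.1916299 = 0.7633046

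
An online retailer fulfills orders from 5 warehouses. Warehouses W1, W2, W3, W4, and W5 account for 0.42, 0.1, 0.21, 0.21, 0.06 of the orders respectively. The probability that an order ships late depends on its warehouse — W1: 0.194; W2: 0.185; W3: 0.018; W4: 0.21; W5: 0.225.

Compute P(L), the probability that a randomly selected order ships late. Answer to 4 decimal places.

0.1614

P(L) = P(L|W1)·P(W1) + P(L|W2)·P(W2) + P(L|W3)·P(W3) + P(L|W4)·P(W4) + P(L|W5)·P(W5)
      = 0.194·0.42 + 0.185·0.1 + 0.018·0.21 + 0.21·0.21 + 0.225·0.06
      = 0.08148 + 0.0185 + 0.00378 + 0.0441 + 0.0135 = 0.16136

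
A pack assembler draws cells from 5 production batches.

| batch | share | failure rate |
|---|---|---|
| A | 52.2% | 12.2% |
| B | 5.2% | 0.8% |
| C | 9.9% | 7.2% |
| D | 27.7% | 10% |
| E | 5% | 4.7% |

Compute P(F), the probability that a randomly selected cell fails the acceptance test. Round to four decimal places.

Using total probability over the partition,
P(F) = P(F|A)·P(A) + P(F|B)·P(B) + P(F|C)·P(C) + P(F|D)·P(D) + P(F|E)·P(E)
      = 0.122·0.522 + 0.008·0.052 + 0.072·0.099 + 0.1·0.277 + 0.047·0.05
      = 0.063684 + 0.000416 + 0.007128 + 0.0277 + 0.00235 = 0.101278

0.1013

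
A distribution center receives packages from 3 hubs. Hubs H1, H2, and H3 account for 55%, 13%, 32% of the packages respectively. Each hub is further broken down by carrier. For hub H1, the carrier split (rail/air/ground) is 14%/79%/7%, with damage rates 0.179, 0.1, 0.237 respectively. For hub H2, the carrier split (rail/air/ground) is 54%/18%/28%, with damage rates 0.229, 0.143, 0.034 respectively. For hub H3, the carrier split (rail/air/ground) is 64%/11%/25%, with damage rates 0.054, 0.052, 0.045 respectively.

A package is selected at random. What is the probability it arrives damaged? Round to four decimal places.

P(D|H1) = 0.14·0.179 + 0.79·0.1 + 0.07·0.237 = 0.02506 + 0.079 + 0.01659 = 0.12065
P(D|H2) = 0.54·0.229 + 0.18·0.143 + 0.28·0.034 = 0.12366 + 0.02574 + 0.00952 = 0.15892
P(D|H3) = 0.64·0.054 + 0.11·0.052 + 0.25·0.045 = 0.03456 + 0.00572 + 0.01125 = 0.05153
Then overall,
P(D) = 0.55·0.12065 + 0.13·0.15892 + 0.32·0.05153
      = 0.0663575 + 0.0206596 + 0.0164896 = 0.1035067

0.1035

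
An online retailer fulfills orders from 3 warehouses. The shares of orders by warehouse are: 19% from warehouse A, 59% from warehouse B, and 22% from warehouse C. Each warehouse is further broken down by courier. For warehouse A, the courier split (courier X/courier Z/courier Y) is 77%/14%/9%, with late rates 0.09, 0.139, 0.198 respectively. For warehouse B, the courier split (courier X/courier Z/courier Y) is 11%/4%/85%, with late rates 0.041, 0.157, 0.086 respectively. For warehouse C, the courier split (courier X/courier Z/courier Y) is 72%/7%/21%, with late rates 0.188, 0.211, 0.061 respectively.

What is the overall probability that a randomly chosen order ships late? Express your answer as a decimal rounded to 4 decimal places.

P(L) ≈ 0.1056

P(L|A) = 0.77·0.09 + 0.14·0.139 + 0.09·0.198 = 0.0693 + 0.01946 + 0.01782 = 0.10658
P(L|B) = 0.11·0.041 + 0.04·0.157 + 0.85·0.086 = 0.00451 + 0.00628 + 0.0731 = 0.08389
P(L|C) = 0.72·0.188 + 0.07·0.211 + 0.21·0.061 = 0.13536 + 0.01477 + 0.01281 = 0.16294
By total probability over the outer partition,
P(L) = 0.19·0.10658 + 0.59·0.08389 + 0.22·0.16294
      = 0.0202502 + 0.0494951 + 0.0358468 = 0.1055921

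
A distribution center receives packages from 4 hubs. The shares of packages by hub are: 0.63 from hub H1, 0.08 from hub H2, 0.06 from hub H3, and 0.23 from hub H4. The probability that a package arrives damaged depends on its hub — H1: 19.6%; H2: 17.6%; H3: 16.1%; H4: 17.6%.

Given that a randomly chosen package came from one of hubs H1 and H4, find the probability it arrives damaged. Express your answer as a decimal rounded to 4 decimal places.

Let S = {H1, H4}.
P(S) = 0.63 + 0.23 = 0.86.
P(D ∩ S) = 0.196·0.63 + 0.176·0.23 = 0.12348 + 0.04048 = 0.16396.
P(D | S) = 0.16396 / 0.86 = 0.190651…

0.1907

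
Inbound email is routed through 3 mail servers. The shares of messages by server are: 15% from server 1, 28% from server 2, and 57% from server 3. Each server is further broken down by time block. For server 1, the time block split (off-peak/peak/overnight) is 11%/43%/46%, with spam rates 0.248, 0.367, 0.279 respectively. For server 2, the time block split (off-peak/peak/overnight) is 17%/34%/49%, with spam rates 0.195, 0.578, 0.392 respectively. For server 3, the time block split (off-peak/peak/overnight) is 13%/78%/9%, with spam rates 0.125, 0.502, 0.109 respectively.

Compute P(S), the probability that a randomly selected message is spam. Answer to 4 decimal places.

P(S|1) = 0.11·0.248 + 0.43·0.367 + 0.46·0.279 = 0.02728 + 0.15781 + 0.12834 = 0.31343
P(S|2) = 0.17·0.195 + 0.34·0.578 + 0.49·0.392 = 0.03315 + 0.19652 + 0.19208 = 0.42175
P(S|3) = 0.13·0.125 + 0.78·0.502 + 0.09·0.109 = 0.01625 + 0.39156 + 0.00981 = 0.41762
By total probability over the outer partition,
P(S) = 0.15·0.31343 + 0.28·0.42175 + 0.57·0.41762
      = 0.0470145 + 0.11809 + 0.2380434 = 0.4031479

P(S) ≈ 0.4031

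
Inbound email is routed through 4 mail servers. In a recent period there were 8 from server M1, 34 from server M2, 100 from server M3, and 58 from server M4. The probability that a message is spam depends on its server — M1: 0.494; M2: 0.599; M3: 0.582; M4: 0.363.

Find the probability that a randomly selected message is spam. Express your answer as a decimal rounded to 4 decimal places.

P(S) ≈ 0.5179

Total: 8 + 34 + 100 + 58 = 200.
P(M1) = 8/200 = 0.04. P(M2) = 34/200 = 0.17. P(M3) = 100/200 = 0.5. P(M4) = 58/200 = 0.29.
By the law of total probability,
P(S) = P(S|M1)·P(M1) + P(S|M2)·P(M2) + P(S|M3)·P(M3) + P(S|M4)·P(M4)
      = 0.494·0.04 + 0.599·0.17 + 0.582·0.5 + 0.363·0.29
      = 0.01976 + 0.10183 + 0.291 + 0.10527 = 0.51786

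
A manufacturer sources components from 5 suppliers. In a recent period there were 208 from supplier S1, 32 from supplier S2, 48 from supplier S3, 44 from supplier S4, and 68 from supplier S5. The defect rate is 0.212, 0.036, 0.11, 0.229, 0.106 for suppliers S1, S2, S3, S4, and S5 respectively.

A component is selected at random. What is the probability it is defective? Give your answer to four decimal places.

P(D) ≈ 0.1695

Total: 208 + 32 + 48 + 44 + 68 = 400.
P(S1) = 208/400 = 0.52. P(S2) = 32/400 = 0.08. P(S3) = 48/400 = 0.12. P(S4) = 44/400 = 0.11. P(S5) = 68/400 = 0.17.
P(D) = P(D|S1)·P(S1) + P(D|S2)·P(S2) + P(D|S3)·P(S3) + P(D|S4)·P(S4) + P(D|S5)·P(S5)
      = 0.212·0.52 + 0.036·0.08 + 0.11·0.12 + 0.229·0.11 + 0.106·0.17
      = 0.11024 + 0.00288 + 0.0132 + 0.02519 + 0.01802 = 0.16953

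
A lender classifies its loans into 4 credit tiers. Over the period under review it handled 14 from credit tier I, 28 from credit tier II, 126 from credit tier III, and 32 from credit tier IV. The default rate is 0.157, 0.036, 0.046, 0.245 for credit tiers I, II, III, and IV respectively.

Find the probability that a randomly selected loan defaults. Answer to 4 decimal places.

P(D) ≈ 0.0842

Total: 14 + 28 + 126 + 32 = 200.
P(I) = 14/200 = 0.07. P(II) = 28/200 = 0.14. P(III) = 126/200 = 0.63. P(IV) = 32/200 = 0.16.
P(D) = P(D|I)·P(I) + P(D|II)·P(II) + P(D|III)·P(III) + P(D|IV)·P(IV)
      = 0.157·0.07 + 0.036·0.14 + 0.046·0.63 + 0.245·0.16
      = 0.01099 + 0.00504 + 0.02898 + 0.0392 = 0.08421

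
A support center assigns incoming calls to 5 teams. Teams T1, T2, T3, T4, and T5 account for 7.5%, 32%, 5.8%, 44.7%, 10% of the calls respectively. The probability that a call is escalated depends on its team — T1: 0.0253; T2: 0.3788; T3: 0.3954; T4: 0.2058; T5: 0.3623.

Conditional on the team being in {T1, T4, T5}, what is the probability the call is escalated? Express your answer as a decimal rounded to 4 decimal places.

Let S = {T1, T4, T5}.
P(S) = 0.075 + 0.447 + 0.1 = 0.622.
P(E ∩ S) = 0.0253·0.075 + 0.2058·0.447 + 0.3623·0.1 = 0.0018975 + 0.0919926 + 0.03623 = 0.1301201.
P(E | S) = 0.1301201 / 0.622 = 0.209196…

P(E|S) ≈ 0.2092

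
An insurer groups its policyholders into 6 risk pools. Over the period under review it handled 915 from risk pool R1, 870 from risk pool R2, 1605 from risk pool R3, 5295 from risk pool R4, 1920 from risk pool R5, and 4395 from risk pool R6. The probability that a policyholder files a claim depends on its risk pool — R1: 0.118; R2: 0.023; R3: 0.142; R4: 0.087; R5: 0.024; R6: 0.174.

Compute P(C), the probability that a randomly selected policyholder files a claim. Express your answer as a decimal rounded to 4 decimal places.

Total: 915 + 870 + 1605 + 5295 + 1920 + 4395 = 15000.
P(R1) = 915/15000 = 0.061. P(R2) = 870/15000 = 0.058. P(R3) = 1605/15000 = 0.107. P(R4) = 5295/15000 = 0.353. P(R5) = 1920/15000 = 0.128. P(R6) = 4395/15000 = 0.293.
Using total probability over the partition,
P(C) = P(C|R1)·P(R1) + P(C|R2)·P(R2) + P(C|R3)·P(R3) + P(C|R4)·P(R4) + P(C|R5)·P(R5) + P(C|R6)·P(R6)
      = 0.118·0.061 + 0.023·0.058 + 0.142·0.107 + 0.087·0.353 + 0.024·0.128 + 0.174·0.293
      = 0.007198 + 0.001334 + 0.015194 + 0.030711 + 0.003072 + 0.050982 = 0.108491

0.1085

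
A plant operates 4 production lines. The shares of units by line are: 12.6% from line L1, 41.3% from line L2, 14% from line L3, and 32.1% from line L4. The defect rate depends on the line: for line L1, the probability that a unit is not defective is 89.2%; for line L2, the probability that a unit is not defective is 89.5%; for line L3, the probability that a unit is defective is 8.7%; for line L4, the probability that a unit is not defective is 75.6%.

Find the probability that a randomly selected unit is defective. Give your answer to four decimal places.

P(D|L1) = 1 − 0.892 = 0.108.
P(D|L2) = 1 − 0.895 = 0.105.
P(D|L4) = 1 − 0.756 = 0.244.
Using total probability over the partition,
P(D) = P(D|L1)·P(L1) + P(D|L2)·P(L2) + P(D|L3)·P(L3) + P(D|L4)·P(L4)
      = 0.108·0.126 + 0.105·0.413 + 0.087·0.14 + 0.244·0.321
      = 0.013608 + 0.043365 + 0.01218 + 0.078324 = 0.147477

P(D) ≈ 0.1475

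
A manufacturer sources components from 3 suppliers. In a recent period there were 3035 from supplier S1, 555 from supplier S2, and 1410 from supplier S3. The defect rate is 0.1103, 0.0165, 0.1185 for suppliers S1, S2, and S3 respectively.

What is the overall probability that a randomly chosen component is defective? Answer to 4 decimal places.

Total: 3035 + 555 + 1410 = 5000.
P(S1) = 3035/5000 = 0.607. P(S2) = 555/5000 = 0.111. P(S3) = 1410/5000 = 0.282.
Summing over the partition,
P(D) = P(D|S1)·P(S1) + P(D|S2)·P(S2) + P(D|S3)·P(S3)
      = 0.1103·0.607 + 0.0165·0.111 + 0.1185·0.282
      = 0.0669521 + 0.0018315 + 0.033417 = 0.1022006

0.1022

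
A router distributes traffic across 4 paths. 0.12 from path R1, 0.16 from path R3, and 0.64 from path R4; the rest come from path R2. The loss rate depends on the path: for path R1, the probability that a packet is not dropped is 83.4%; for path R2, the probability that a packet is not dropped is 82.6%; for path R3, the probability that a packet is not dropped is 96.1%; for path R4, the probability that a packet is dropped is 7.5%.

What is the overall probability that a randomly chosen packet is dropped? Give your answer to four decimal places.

P(L) ≈ 0.0881

P(R2) = 1 − (0.12 + 0.16 + 0.64) = 0.08.
P(L|R1) = 1 − 0.834 = 0.166.
P(L|R2) = 1 − 0.826 = 0.174.
P(L|R3) = 1 − 0.961 = 0.039.
Using total probability over the partition,
P(L) = P(L|R1)·P(R1) + P(L|R2)·P(R2) + P(L|R3)·P(R3) + P(L|R4)·P(R4)
      = 0.166·0.12 + 0.174·0.08 + 0.039·0.16 + 0.075·0.64
      = 0.01992 + 0.01392 + 0.00624 + 0.048 = 0.08808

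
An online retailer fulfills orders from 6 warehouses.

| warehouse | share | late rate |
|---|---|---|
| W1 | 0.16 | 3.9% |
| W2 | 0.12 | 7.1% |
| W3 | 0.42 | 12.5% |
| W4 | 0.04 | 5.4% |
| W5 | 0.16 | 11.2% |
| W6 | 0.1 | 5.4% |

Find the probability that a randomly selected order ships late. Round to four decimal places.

0.0927

Using total probability over the partition,
P(L) = P(L|W1)·P(W1) + P(L|W2)·P(W2) + P(L|W3)·P(W3) + P(L|W4)·P(W4) + P(L|W5)·P(W5) + P(L|W6)·P(W6)
      = 0.039·0.16 + 0.071·0.12 + 0.125·0.42 + 0.054·0.04 + 0.112·0.16 + 0.054·0.1
      = 0.00624 + 0.00852 + 0.0525 + 0.00216 + 0.01792 + 0.0054 = 0.09274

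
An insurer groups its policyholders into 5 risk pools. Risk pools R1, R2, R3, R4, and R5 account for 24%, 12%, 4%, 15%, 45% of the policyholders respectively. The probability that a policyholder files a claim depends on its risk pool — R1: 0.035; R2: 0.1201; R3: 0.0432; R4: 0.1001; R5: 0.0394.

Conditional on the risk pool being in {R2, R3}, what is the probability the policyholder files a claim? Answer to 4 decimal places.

Let S = {R2, R3}.
P(S) = 0.12 + 0.04 = 0.16.
P(C ∩ S) = 0.1201·0.12 + 0.0432·0.04 = 0.014412 + 0.001728 = 0.01614.
P(C | S) = 0.01614 / 0.16 = 0.100875…

0.1009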